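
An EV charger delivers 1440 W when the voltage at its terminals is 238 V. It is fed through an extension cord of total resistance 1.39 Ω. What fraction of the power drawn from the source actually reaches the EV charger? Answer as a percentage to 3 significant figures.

I = P / V = 1440 / 238 = 6.050 A through the extension cord.
P_line = I² R_line = (6.050)² × 1.39 = 50.88 W
P_source = P_load + P_line = 1440 + 50.88 = 1491 W
η = P_load / P_source = 1440 / 1491 = 0.9659

96.6 %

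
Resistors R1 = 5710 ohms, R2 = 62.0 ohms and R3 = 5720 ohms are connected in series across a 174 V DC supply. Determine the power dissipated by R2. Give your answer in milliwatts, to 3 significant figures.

14.2 mW

Since the resistors are in series they all carry the loop current I = V/R_total; the power in any one is I²R.
R_total = 5710 + 62.0 + 5720 = 11490 Ω
I = V / R_total = 174 / 11490 = 0.01514 A
P_R2 = I² × R2 = (0.01514)² × 62.0 = 0.01421 W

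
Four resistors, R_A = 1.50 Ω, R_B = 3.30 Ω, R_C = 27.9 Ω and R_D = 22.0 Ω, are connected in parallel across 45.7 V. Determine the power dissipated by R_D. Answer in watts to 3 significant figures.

The supply voltage appears across each parallel branch — just use P = V²/R_D.
P_R_D = V² / R_D = (45.7)² / 22.0 Ω = 94.93 W

94.9 W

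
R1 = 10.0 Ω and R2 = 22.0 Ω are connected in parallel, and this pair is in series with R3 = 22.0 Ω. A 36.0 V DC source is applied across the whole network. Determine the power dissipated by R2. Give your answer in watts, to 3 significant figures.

Reduce the parallel combination to a single R_p; the circuit then becomes R_p in series with the remaining resistor.
R_p = (10.0×22.0)/(10.0+22.0) = 6.875 Ω
R_total = R_p + 22.0 = 6.875 + 22.0 = 28.88 Ω
I = V / R_total = 36.0 / 28.88 = 1.247 A
Voltage across the parallel pair: V_p = I × R_p = 1.247 × 6.875 = 8.571 V
Use P = V²/R for R2 with V = V_p.
P_R2 = (8.571)² / 22.0 = 3.340 W

3.34 W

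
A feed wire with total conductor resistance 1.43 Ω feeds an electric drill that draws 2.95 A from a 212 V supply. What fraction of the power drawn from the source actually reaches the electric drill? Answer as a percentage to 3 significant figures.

98.0 %

The feed wire carries the full 2.95 A.
P_line = I² R_line = (2.950)² × 1.43 = 12.44 W
P_source = V I = 212 × 2.950 = 625.4 W; P_load = 613.0 W
η = P_load / P_source = 613.0 / 625.4 = 0.9801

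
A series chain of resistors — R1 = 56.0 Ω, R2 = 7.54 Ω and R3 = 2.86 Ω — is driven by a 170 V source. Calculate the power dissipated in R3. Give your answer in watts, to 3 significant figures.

In a series string the same current flows through every resistor — find that current, then P = I²R for the one we want.
R_total = 56.0 + 7.54 + 2.86 = 66.40 Ω
I = V / R_total = 170 / 66.40 = 2.560 A
P_R3 = I² × R3 = (2.560)² × 2.86 = 18.75 W

18.7 W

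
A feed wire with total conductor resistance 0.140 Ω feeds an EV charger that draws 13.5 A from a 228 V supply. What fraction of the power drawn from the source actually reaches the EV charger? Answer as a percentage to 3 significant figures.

99.2 %

The feed wire carries the full 13.5 A.
P_line = I² R_line = (13.50)² × 0.140 = 25.52 W
P_source = V I = 228 × 13.50 = 3078 W; P_load = 3052 W
η = P_load / P_source = 3052 / 3078 = 0.9917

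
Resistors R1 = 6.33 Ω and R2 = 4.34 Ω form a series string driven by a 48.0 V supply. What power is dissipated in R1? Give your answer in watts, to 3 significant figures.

128 W

Since the resistors are in series they all carry the loop current I = V/R_total; the power in any one is I²R.
R_total = 6.33 + 4.34 = 10.67 Ω
I = V / R_total = 48.0 / 10.67 = 4.499 A
P_R1 = I² × R1 = (4.499)² × 6.33 = 128.1 W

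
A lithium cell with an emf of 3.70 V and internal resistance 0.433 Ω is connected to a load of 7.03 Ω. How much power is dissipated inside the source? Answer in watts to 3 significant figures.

Internal loss is I²r, with I set by the total series resistance r+R.
I = ε / (r + R) = 3.70 / (0.433 + 7.03) = 0.4958 A
P_int = I² r = (0.4958)² × 0.433 = 0.1064 W

0.106 W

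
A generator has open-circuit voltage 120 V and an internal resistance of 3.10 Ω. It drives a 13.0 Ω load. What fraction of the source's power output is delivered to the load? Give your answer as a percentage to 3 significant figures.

80.7 %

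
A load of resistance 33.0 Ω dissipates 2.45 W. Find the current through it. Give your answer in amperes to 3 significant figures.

From P = V I = I²R = V²/R, with the two given quantities we get I = √(P / R).
I = √(2.45 / 33.0) = 0.2725 A

0.272 A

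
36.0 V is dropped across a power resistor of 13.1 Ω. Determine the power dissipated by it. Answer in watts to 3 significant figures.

98.9 W

Voltage and resistance are given, so P = V²/R is the one-step route.
P = (36.0 V)² / 13.1 Ω = 98.93 W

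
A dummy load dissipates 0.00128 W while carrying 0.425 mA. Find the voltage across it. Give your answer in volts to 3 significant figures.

From P = V I = I²R = V²/R, with the two given quantities we get V = P / I.
V = 0.00128 / 0.0004250 = 3.012 V

3.01 V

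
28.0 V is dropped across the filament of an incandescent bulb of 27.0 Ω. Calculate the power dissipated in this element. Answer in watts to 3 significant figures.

With V across and R both known, P = V²/R gives the dissipation directly.
P = (28.0 V)² / 27.0 Ω = 29.04 W

29.0 W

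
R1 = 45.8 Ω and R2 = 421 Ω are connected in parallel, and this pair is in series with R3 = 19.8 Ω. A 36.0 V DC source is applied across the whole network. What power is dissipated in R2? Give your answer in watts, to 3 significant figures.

1.41 W

First find R_p for the parallel pair, then treat R_p + R3 as a series loop.
R_p = (45.8×421)/(45.8+421) = 41.31 Ω
R_total = R_p + 19.8 = 41.31 + 19.8 = 61.11 Ω
I = V / R_total = 36.0 / 61.11 = 0.5891 A
Voltage across the parallel pair: V_p = I × R_p = 0.5891 × 41.31 = 24.34 V
Use P = V²/R for R2 with V = V_p.
P_R2 = (24.34)² / 421 = 1.407 W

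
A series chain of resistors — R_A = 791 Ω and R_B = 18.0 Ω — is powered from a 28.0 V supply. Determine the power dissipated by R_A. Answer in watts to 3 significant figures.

0.948 W

Series elements share the same current, so find I first, then use P = I²R.
R_total = 791 + 18.0 = 809.0 Ω
I = V / R_total = 28.0 / 809.0 = 0.03461 A
P_R_A = I² × R_A = (0.03461)² × 791 = 0.9475 W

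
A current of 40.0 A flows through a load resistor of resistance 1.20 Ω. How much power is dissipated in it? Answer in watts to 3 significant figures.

1920 W

Knowing I and R, the power is just I²R — no need to find V first.
P = (40.00 A)² × 1.20 Ω = 1920 W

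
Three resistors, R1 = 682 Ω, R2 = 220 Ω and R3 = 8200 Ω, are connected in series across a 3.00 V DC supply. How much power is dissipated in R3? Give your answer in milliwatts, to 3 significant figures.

In a series string the same current flows through every resistor — find that current, then P = I²R for the one we want.
R_total = 682 + 220 + 8200 = 9102 Ω
I = V / R_total = 3.00 / 9102 = 0.0003296 A
P_R3 = I² × R3 = (0.0003296)² × 8200 = 0.0008908 W

0.891 mW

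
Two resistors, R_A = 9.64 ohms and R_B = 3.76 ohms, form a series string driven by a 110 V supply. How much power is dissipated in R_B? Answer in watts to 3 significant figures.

Since the resistors are in series they all carry the loop current I = V/R_total; the power in any one is I²R.
R_total = 9.64 + 3.76 = 13.40 Ω
I = V / R_total = 110 / 13.40 = 8.209 A
P_R_B = I² × R_B = (8.209)² × 3.76 = 253.4 W

253 W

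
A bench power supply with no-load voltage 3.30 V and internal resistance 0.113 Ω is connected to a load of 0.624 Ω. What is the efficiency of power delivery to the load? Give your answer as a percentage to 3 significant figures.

84.7 %

Both r and R carry the same current, so the power split is just the resistance split: η = R/(R+r).
η = R / (R + r) = 0.624 / (0.624 + 0.113) = 0.8467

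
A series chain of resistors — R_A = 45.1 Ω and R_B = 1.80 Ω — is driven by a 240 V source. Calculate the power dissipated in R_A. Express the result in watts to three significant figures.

1180 W

Every series element carries the same I. Get I from the total resistance, then P = I² × R_A.
R_total = 45.1 + 1.80 = 46.90 Ω
I = V / R_total = 240 / 46.90 = 5.117 A
P_R_A = I² × R_A = (5.117)² × 45.1 = 1181 W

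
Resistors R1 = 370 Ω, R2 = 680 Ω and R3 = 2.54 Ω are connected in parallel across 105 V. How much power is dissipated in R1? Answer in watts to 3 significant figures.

Parallel branches share the same voltage; P = V²/R gives the branch power in one step.
P_R1 = V² / R1 = (105)² / 370 Ω = 29.80 W

29.8 W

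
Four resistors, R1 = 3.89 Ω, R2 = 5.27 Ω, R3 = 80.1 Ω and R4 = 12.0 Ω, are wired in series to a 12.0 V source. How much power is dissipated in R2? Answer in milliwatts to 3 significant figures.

74.0 mW

Series elements share the same current, so find I first, then use P = I²R.
R_total = 3.89 + 5.27 + 80.1 + 12.0 = 101.3 Ω
I = V / R_total = 12.0 / 101.3 = 0.1185 A
P_R2 = I² × R2 = (0.1185)² × 5.27 = 0.07401 W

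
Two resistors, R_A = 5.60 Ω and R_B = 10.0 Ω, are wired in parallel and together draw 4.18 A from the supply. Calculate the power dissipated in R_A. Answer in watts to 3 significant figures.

The branches share the same voltage, but only the total current is given — find V from the equivalent resistance first.
1/R_eq = 1/5.60 + 1/10.0 ⇒ R_eq = 3.590 Ω
V = I_total × R_eq = 4.180 × 3.590 = 15.01 V
P_R_A = V² / R_A = (15.01)² / 5.60 = 40.21 W

40.2 W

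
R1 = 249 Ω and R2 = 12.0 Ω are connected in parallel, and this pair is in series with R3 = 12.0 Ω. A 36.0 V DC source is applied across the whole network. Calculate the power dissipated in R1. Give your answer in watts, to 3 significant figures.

1.24 W

First find R_p for the parallel pair, then treat R_p + R3 as a series loop.
R_p = (249×12.0)/(249+12.0) = 11.45 Ω
R_total = R_p + 12.0 = 11.45 + 12.0 = 23.45 Ω
I = V / R_total = 36.0 / 23.45 = 1.535 A
Voltage across the parallel pair: V_p = I × R_p = 1.535 × 11.45 = 17.58 V
R1 has V_p across it, so P = V_p²/R1.
P_R1 = (17.58)² / 249 = 1.241 W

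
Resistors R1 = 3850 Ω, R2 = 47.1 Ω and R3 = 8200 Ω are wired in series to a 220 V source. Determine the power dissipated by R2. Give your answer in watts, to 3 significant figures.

0.0156 W

Since the resistors are in series they all carry the loop current I = V/R_total; the power in any one is I²R.
R_total = 3850 + 47.1 + 8200 = 12100 Ω
I = V / R_total = 220 / 12100 = 0.01819 A
P_R2 = I² × R2 = (0.01819)² × 47.1 = 0.01558 W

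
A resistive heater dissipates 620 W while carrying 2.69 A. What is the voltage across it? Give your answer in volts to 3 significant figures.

230 V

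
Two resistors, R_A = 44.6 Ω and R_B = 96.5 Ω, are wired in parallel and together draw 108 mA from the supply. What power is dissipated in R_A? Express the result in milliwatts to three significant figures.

243 mW

Only the total current is stated, so first find the parallel equivalent to get the voltage across the combination.
1/R_eq = 1/44.6 + 1/96.5 ⇒ R_eq = 30.50 Ω
V = I_total × R_eq = 0.1080 × 30.50 = 3.294 V
P_R_A = V² / R_A = (3.294)² / 44.6 = 0.2433 W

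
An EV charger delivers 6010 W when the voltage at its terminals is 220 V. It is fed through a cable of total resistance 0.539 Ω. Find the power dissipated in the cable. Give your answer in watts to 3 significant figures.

Only the current and the line resistance are needed for the I²R loss.
I = P / V = 6010 / 220 = 27.32 A through the cable.
P_line = I² R_line = (27.32)² × 0.539 = 402.2 W

402 W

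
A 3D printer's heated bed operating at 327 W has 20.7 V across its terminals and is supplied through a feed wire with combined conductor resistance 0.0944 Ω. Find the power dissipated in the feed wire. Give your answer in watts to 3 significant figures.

Only the current and the line resistance are needed for the I²R loss.
I = P / V = 327 / 20.7 = 15.80 A through the feed wire.
P_line = I² R_line = (15.80)² × 0.0944 = 23.56 W

23.6 W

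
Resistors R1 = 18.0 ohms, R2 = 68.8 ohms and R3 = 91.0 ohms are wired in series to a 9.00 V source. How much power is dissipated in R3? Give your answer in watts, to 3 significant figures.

Every series element carries the same I. Get I from the total resistance, then P = I² × R3.
R_total = 18.0 + 68.8 + 91.0 = 177.8 Ω
I = V / R_total = 9.00 / 177.8 = 0.05062 A
P_R3 = I² × R3 = (0.05062)² × 91.0 = 0.2332 W

0.233 W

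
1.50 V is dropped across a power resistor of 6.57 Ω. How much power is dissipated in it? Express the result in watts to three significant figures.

With V across and R both known, P = V²/R gives the dissipation directly.
P = (1.50 V)² / 6.57 Ω = 0.3425 W

0.342 W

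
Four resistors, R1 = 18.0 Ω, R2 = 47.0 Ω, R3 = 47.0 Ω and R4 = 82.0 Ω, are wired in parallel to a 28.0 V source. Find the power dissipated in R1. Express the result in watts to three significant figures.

R1 sits directly across the source, so P = V²/R with V = 28.0 V.
P_R1 = V² / R1 = (28.0)² / 18.0 Ω = 43.56 W

43.6 W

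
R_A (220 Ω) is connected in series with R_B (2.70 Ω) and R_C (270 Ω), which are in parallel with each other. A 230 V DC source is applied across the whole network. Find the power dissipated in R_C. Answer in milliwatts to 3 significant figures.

28.2 mW

Reduce the parallel pair to R_p first; the network is then a simple series string.
R_p = (2.70×270)/(2.70+270) = 2.673 Ω
R_total = 220 + 2.673 = 222.7 Ω
I = V / R_total = 230 / 222.7 = 1.033 A
Voltage across the parallel pair: V_p = I × R_p = 1.033 × 2.673 = 2.761 V
R_C is across V_p, so use P = V²/R for that branch.
P_R_C = (2.761)² / 270 = 0.02824 W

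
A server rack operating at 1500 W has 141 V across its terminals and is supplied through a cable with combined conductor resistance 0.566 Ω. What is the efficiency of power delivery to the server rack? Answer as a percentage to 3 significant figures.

95.9 %

I = P / V = 1500 / 141 = 10.64 A through the cable.
P_line = I² R_line = (10.64)² × 0.566 = 64.06 W
P_source = P_load + P_line = 1500 + 64.06 = 1564 W
η = P_load / P_source = 1500 / 1564 = 0.9590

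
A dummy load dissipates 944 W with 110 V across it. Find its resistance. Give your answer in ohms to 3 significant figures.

12.8 Ω

Inverting the appropriate power form: R = V² / P.
R = (110)² / 944 = 12.82 Ω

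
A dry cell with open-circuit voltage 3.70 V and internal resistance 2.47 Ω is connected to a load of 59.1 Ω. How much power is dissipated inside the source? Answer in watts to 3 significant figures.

0.00892 W

The source's internal resistance is just another series element carrying I; its dissipation is I²r.
I = ε / (r + R) = 3.70 / (2.47 + 59.1) = 0.06009 A
P_int = I² r = (0.06009)² × 2.47 = 0.008920 W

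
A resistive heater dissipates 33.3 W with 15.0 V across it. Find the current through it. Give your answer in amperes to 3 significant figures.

2.22 A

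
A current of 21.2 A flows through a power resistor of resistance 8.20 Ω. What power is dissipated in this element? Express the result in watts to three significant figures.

3690 W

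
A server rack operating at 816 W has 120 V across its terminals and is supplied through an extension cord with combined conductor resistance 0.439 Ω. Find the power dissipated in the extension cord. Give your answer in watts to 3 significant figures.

20.3 W

Line loss is just I²R for the cable — we know both I and R_line directly.
I = P / V = 816 / 120 = 6.800 A through the extension cord.
P_line = I² R_line = (6.800)² × 0.439 = 20.30 W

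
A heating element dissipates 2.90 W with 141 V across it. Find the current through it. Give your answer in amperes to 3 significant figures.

0.0206 A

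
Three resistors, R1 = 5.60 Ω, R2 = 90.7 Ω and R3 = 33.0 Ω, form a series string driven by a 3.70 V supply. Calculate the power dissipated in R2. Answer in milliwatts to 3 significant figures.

74.3 mW

Every series element carries the same I. Get I from the total resistance, then P = I² × R2.
R_total = 5.60 + 90.7 + 33.0 = 129.3 Ω
I = V / R_total = 3.70 / 129.3 = 0.02862 A
P_R2 = I² × R2 = (0.02862)² × 90.7 = 0.07427 W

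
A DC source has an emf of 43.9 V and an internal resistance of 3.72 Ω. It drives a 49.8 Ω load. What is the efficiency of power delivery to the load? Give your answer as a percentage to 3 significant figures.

93.0 %

The source delivers εI, of which I²R reaches the load and I²r is lost; since I is common, η = R/(R+r).
η = R / (R + r) = 49.8 / (49.8 + 3.72) = 0.9305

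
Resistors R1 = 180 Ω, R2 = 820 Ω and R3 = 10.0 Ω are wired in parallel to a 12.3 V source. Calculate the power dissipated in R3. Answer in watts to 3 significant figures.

15.1 W

Every branch has 12.3 V across it, so for R3 the power is simply V²/R.
P_R3 = V² / R3 = (12.3)² / 10.0 Ω = 15.13 W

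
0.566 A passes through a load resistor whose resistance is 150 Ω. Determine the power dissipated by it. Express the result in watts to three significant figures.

48.1 W

Knowing I and R, the power is just I²R — no need to find V first.
P = (0.5660 A)² × 150 Ω = 48.05 W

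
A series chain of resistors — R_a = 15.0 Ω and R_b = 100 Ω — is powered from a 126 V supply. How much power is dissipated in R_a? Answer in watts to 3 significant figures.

18.0 W

The current is common to all series resistors; compute it, then apply P = I²R for the target.
R_total = 15.0 + 100 = 115.0 Ω
I = V / R_total = 126 / 115.0 = 1.096 A
P_R_a = I² × R_a = (1.096)² × 15.0 = 18.01 W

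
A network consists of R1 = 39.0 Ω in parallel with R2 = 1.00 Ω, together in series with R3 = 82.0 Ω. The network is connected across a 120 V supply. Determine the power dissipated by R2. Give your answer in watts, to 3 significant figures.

1.99 W

Combine R1 and R2 into their parallel equivalent first, reducing the network to two series resistors.
R_p = (39.0×1.00)/(39.0+1.00) = 0.9750 Ω
R_total = R_p + 82.0 = 0.9750 + 82.0 = 82.97 Ω
I = V / R_total = 120 / 82.97 = 1.446 A
Voltage across the parallel pair: V_p = I × R_p = 1.446 × 0.9750 = 1.410 V
R2 has V_p across it, so P = V_p²/R2.
P_R2 = (1.410)² / 1.00 = 1.988 W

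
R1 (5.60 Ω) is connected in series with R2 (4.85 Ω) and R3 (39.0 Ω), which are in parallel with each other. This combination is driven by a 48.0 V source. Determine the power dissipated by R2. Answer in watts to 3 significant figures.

89.9 W

First combine the parallel branches into one equivalent R_p, then R1 + R_p is a series pair.
R_p = (4.85×39.0)/(4.85+39.0) = 4.314 Ω
R_total = 5.60 + 4.314 = 9.914 Ω
I = V / R_total = 48.0 / 9.914 = 4.842 A
Voltage across the parallel pair: V_p = I × R_p = 4.842 × 4.314 = 20.89 V
With V_p across R2, its power is V_p²/R2.
P_R2 = (20.89)² / 4.85 = 89.94 W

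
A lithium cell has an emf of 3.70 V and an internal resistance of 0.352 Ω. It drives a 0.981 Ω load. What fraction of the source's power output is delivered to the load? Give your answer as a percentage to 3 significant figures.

The source delivers εI, of which I²R reaches the load and I²r is lost; since I is common, η = R/(R+r).
η = R / (R + r) = 0.981 / (0.981 + 0.352) = 0.7359

73.6 %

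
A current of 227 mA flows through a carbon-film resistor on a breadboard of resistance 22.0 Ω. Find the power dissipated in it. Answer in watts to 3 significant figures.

1.13 W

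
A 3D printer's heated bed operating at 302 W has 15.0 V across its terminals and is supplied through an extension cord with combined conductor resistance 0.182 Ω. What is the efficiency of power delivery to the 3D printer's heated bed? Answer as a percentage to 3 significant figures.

80.4 %

I = P / V = 302 / 15.0 = 20.13 A through the extension cord.
P_line = I² R_line = (20.13)² × 0.182 = 73.77 W
P_source = P_load + P_line = 302.0 + 73.77 = 375.8 W
η = P_load / P_source = 302.0 / 375.8 = 0.8037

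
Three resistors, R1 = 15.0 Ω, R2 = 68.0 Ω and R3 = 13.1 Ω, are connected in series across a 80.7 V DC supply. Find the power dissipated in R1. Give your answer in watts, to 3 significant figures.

In a series string the same current flows through every resistor — find that current, then P = I²R for the one we want.
R_total = 15.0 + 68.0 + 13.1 = 96.10 Ω
I = V / R_total = 80.7 / 96.10 = 0.8398 A
P_R1 = I² × R1 = (0.8398)² × 15.0 = 10.58 W

10.6 W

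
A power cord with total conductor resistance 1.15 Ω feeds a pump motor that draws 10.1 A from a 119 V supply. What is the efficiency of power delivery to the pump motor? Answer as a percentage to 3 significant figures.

The power cord carries the full 10.1 A.
P_line = I² R_line = (10.10)² × 1.15 = 117.3 W
P_source = V I = 119 × 10.10 = 1202 W; P_load = 1085 W
η = P_load / P_source = 1085 / 1202 = 0.9024

90.2 %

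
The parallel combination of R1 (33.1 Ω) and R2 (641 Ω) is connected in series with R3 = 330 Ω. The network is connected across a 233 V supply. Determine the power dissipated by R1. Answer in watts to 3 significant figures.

12.4 W

First find R_p for the parallel pair, then treat R_p + R3 as a series loop.
R_p = (33.1×641)/(33.1+641) = 31.47 Ω
R_total = R_p + 330 = 31.47 + 330 = 361.5 Ω
I = V / R_total = 233 / 361.5 = 0.6446 A
Voltage across the parallel pair: V_p = I × R_p = 0.6446 × 31.47 = 20.29 V
R1 has V_p across it, so P = V_p²/R1.
P_R1 = (20.29)² / 33.1 = 12.44 W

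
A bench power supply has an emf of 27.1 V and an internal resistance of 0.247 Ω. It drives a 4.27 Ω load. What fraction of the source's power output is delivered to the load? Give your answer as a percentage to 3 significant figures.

Both r and R carry the same current, so the power split is just the resistance split: η = R/(R+r).
η = R / (R + r) = 4.27 / (4.27 + 0.247) = 0.9453

94.5 %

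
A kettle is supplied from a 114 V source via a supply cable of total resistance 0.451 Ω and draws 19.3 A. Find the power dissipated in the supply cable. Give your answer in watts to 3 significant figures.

168 W

The supply cable is a series resistance carrying the load current; its dissipation is I²R_line.
The supply cable carries the full 19.3 A.
P_line = I² R_line = (19.30)² × 0.451 = 168.0 W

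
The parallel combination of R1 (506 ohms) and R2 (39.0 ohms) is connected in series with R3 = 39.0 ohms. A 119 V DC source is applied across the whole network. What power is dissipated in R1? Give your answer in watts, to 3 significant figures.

First find R_p for the parallel pair, then treat R_p + R3 as a series loop.
R_p = (506×39.0)/(506+39.0) = 36.21 Ω
R_total = R_p + 39.0 = 36.21 + 39.0 = 75.21 Ω
I = V / R_total = 119 / 75.21 = 1.582 A
Voltage across the parallel pair: V_p = I × R_p = 1.582 × 36.21 = 57.29 V
R1 has V_p across it, so P = V_p²/R1.
P_R1 = (57.29)² / 506 = 6.487 W

6.49 W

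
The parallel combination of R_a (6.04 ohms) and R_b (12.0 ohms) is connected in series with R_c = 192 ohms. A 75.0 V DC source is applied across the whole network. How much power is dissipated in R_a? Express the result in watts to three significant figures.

Collapse the R_a‖R_b pair into one equivalent R_p; then R_p and R_c form a series string.
R_p = (6.04×12.0)/(6.04+12.0) = 4.018 Ω
R_total = R_p + 192 = 4.018 + 192 = 196.0 Ω
I = V / R_total = 75.0 / 196.0 = 0.3826 A
Voltage across the parallel pair: V_p = I × R_p = 0.3826 × 4.018 = 1.537 V
Use P = V²/R for R_a with V = V_p.
P_R_a = (1.537)² / 6.04 = 0.3913 W

0.391 W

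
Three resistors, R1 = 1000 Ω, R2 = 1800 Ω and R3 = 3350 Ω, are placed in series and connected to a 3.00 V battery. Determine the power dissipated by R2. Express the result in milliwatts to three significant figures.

The current is common to all series resistors; compute it, then apply P = I²R for the target.
R_total = 1000 + 1800 + 3350 = 6150 Ω
I = V / R_total = 3.00 / 6150 = 0.0004878 A
P_R2 = I² × R2 = (0.0004878)² × 1800 = 0.0004283 W

0.428 mW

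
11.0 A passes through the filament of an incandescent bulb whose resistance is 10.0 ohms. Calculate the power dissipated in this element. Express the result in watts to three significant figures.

1210 W

Knowing I and R, the power is just I²R — no need to find V first.
P = (11.00 A)² × 10.0 Ω = 1210 W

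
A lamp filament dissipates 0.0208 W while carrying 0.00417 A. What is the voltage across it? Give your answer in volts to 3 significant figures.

4.99 V

The two known quantities fix the third via V = P / I.
V = 0.0208 / 0.004170 = 4.988 V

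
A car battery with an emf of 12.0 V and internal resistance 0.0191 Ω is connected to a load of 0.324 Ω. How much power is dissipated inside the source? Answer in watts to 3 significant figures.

23.4 W

r is in series with the load, so it carries the full circuit current — the loss in it is I²r.
I = ε / (r + R) = 12.0 / (0.0191 + 0.324) = 34.98 A
P_int = I² r = (34.98)² × 0.0191 = 23.36 W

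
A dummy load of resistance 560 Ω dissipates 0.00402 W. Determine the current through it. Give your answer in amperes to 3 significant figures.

From P = V I = I²R = V²/R, with the two given quantities we get I = √(P / R).
I = √(0.00402 / 560) = 0.002679 A

0.00268 A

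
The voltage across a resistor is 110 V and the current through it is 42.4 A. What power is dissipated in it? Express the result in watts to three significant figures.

4660 W

V and I are known directly — P = V I, no intermediate step needed.
P = 110 V × 42.40 A = 4664 W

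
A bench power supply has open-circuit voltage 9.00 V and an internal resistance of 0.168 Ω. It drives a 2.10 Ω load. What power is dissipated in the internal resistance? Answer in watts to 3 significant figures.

2.65 W

Internal loss is I²r, with I set by the total series resistance r+R.
I = ε / (r + R) = 9.00 / (0.168 + 2.10) = 3.968 A
P_int = I² r = (3.968)² × 0.168 = 2.646 W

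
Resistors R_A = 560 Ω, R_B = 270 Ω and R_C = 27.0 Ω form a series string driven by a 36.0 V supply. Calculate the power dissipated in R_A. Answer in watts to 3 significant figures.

0.988 W

Every series element carries the same I. Get I from the total resistance, then P = I² × R_A.
R_total = 560 + 270 + 27.0 = 857.0 Ω
I = V / R_total = 36.0 / 857.0 = 0.04201 A
P_R_A = I² × R_A = (0.04201)² × 560 = 0.9882 W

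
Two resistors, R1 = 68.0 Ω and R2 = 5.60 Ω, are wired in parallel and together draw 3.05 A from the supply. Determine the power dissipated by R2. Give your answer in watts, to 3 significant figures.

The branches share the same voltage, but only the total current is given — find V from the equivalent resistance first.
1/R_eq = 1/68.0 + 1/5.60 ⇒ R_eq = 5.174 Ω
V = I_total × R_eq = 3.050 × 5.174 = 15.78 V
P_R2 = V² / R2 = (15.78)² / 5.60 = 44.47 W

44.5 W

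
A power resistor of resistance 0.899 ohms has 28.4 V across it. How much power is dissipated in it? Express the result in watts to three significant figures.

Voltage and resistance are given, so P = V²/R is the one-step route.
P = (28.4 V)² / 0.899 Ω = 897.2 W

897 W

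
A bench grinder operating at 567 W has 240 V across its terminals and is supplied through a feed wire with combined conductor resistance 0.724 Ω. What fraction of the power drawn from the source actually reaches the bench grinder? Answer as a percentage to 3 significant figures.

99.3 %

I = P / V = 567 / 240 = 2.362 A through the feed wire.
P_line = I² R_line = (2.362)² × 0.724 = 4.041 W
P_source = P_load + P_line = 567.0 + 4.041 = 571.0 W
η = P_load / P_source = 567.0 / 571.0 = 0.9929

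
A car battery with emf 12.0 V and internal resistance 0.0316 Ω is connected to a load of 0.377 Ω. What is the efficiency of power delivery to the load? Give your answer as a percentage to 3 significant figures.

92.3 %

The source delivers εI, of which I²R reaches the load and I²r is lost; since I is common, η = R/(R+r).
η = R / (R + r) = 0.377 / (0.377 + 0.0316) = 0.9227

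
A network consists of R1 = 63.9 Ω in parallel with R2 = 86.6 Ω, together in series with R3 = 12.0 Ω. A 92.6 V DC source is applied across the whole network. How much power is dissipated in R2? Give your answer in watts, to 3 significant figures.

56.3 W

Reduce the parallel combination to a single R_p; the circuit then becomes R_p in series with the remaining resistor.
R_p = (63.9×86.6)/(63.9+86.6) = 36.77 Ω
R_total = R_p + 12.0 = 36.77 + 12.0 = 48.77 Ω
I = V / R_total = 92.6 / 48.77 = 1.899 A
Voltage across the parallel pair: V_p = I × R_p = 1.899 × 36.77 = 69.82 V
Use P = V²/R for R2 with V = V_p.
P_R2 = (69.82)² / 86.6 = 56.28 W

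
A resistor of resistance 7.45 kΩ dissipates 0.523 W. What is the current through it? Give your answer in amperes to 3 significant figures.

0.00838 A

The two known quantities fix the third via I = √(P / R).
I = √(0.523 / 7450) = 0.008379 A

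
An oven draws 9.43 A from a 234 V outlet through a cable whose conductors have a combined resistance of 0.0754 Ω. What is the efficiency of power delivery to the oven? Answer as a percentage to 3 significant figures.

99.7 %

The cable carries the full 9.43 A.
P_line = I² R_line = (9.430)² × 0.0754 = 6.705 W
P_source = V I = 234 × 9.430 = 2207 W; P_load = 2200 W
η = P_load / P_source = 2200 / 2207 = 0.9970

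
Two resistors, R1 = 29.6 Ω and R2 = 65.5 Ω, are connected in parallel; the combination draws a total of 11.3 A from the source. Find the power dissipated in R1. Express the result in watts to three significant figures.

The branches share the same voltage, but only the total current is given — find V from the equivalent resistance first.
1/R_eq = 1/29.6 + 1/65.5 ⇒ R_eq = 20.39 Ω
V = I_total × R_eq = 11.30 × 20.39 = 230.4 V
P_R1 = V² / R1 = (230.4)² / 29.6 = 1793 W

1790 W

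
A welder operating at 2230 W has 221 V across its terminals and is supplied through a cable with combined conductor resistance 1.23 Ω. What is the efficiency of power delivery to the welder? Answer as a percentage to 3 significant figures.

I = P / V = 2230 / 221 = 10.09 A through the cable.
P_line = I² R_line = (10.09)² × 1.23 = 125.2 W
P_source = P_load + P_line = 2230 + 125.2 = 2355 W
η = P_load / P_source = 2230 / 2355 = 0.9468

94.7 %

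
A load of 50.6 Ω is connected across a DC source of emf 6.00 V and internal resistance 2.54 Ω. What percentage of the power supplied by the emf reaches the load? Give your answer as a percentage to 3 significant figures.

95.2 %

η = P_load/(P_load+P_int) = I²R/(I²R+I²r) = R/(R+r) — the I² cancels for series elements.
η = R / (R + r) = 50.6 / (50.6 + 2.54) = 0.9522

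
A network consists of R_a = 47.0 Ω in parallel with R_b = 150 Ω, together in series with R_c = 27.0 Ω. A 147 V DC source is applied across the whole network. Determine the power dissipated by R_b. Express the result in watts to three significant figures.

46.8 W

Combine R_a and R_b into their parallel equivalent first, reducing the network to two series resistors.
R_p = (47.0×150)/(47.0+150) = 35.79 Ω
R_total = R_p + 27.0 = 35.79 + 27.0 = 62.79 Ω
I = V / R_total = 147 / 62.79 = 2.341 A
Voltage across the parallel pair: V_p = I × R_p = 2.341 × 35.79 = 83.79 V
Use P = V²/R for R_b with V = V_p.
P_R_b = (83.79)² / 150 = 46.80 W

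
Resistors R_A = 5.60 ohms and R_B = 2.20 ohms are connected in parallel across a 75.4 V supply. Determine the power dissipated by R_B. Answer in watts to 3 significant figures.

2580 W

Parallel branches share the same voltage; P = V²/R gives the branch power in one step.
P_R_B = V² / R_B = (75.4)² / 2.20 Ω = 2584 W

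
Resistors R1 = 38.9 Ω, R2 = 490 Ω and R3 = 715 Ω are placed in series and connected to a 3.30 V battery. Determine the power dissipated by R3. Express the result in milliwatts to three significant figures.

Since the resistors are in series they all carry the loop current I = V/R_total; the power in any one is I²R.
R_total = 38.9 + 490 + 715 = 1244 Ω
I = V / R_total = 3.30 / 1244 = 0.002653 A
P_R3 = I² × R3 = (0.002653)² × 715 = 0.005032 W

5.03 mW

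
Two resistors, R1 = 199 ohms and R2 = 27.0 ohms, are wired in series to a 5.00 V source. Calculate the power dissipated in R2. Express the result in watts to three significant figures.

0.0132 W

Since the resistors are in series they all carry the loop current I = V/R_total; the power in any one is I²R.
R_total = 199 + 27.0 = 226.0 Ω
I = V / R_total = 5.00 / 226.0 = 0.02212 A
P_R2 = I² × R2 = (0.02212)² × 27.0 = 0.01322 W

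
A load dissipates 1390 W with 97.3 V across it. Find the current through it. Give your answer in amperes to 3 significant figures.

From P = V I = I²R = V²/R, with the two given quantities we get I = P / V.
I = 1390 / 97.3 = 14.29 A

14.3 A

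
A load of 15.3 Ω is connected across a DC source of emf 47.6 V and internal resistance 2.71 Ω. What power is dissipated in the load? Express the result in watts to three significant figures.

With r and R in series, I = ε/(r+R); the load dissipates I²R.
I = ε / (r + R) = 47.6 / (2.71 + 15.3) = 2.643 A
P_load = I² R = (2.643)² × 15.3 = 106.9 W

107 W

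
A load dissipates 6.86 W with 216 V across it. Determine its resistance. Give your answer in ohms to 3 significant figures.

6800 Ω

From P = V I = I²R = V²/R, with the two given quantities we get R = V² / P.
R = (216)² / 6.86 = 6801 Ω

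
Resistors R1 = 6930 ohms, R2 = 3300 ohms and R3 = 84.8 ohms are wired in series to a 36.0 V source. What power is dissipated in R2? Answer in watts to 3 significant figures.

0.0402 W

Series elements share the same current, so find I first, then use P = I²R.
R_total = 6930 + 3300 + 84.8 = 10310 Ω
I = V / R_total = 36.0 / 10310 = 0.003490 A
P_R2 = I² × R2 = (0.003490)² × 3300 = 0.04020 W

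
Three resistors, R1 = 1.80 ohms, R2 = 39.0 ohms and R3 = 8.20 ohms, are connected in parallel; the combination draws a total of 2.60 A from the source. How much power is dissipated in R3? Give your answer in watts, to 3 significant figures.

The branches share the same voltage, but only the total current is given — find V from the equivalent resistance first.
1/R_eq = 1/1.80 + 1/39.0 + 1/8.20 ⇒ R_eq = 1.422 Ω
V = I_total × R_eq = 2.600 × 1.422 = 3.698 V
P_R3 = V² / R3 = (3.698)² / 8.20 = 1.667 W

1.67 W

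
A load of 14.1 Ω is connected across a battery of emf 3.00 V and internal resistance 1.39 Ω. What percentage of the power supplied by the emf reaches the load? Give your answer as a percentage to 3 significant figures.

91.0 %

η = P_load/(P_load+P_int) = I²R/(I²R+I²r) = R/(R+r) — the I² cancels for series elements.
η = R / (R + r) = 14.1 / (14.1 + 1.39) = 0.9103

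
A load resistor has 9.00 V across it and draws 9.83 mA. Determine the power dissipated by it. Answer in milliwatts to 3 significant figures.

88.5 mW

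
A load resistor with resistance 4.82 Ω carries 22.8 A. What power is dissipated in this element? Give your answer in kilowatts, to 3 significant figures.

2.51 kW

Current and resistance are given, so P = I²R is the direct form.
P = (22.80 A)² × 4.82 Ω = 2506 W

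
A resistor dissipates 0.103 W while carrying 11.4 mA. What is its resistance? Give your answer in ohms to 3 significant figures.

793 Ω

The two known quantities fix the third via R = P / I².
R = 0.103 / (0.01140)² = 792.6 Ω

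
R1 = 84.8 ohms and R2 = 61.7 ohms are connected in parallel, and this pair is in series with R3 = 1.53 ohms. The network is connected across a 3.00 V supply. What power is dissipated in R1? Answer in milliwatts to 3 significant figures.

97.6 mW

Collapse the R1‖R2 pair into one equivalent R_p; then R_p and R3 form a series string.
R_p = (84.8×61.7)/(84.8+61.7) = 35.71 Ω
R_total = R_p + 1.53 = 35.71 + 1.53 = 37.24 Ω
I = V / R_total = 3.00 / 37.24 = 0.08055 A
Voltage across the parallel pair: V_p = I × R_p = 0.08055 × 35.71 = 2.877 V
R1 has V_p across it, so P = V_p²/R1.
P_R1 = (2.877)² / 84.8 = 0.09759 W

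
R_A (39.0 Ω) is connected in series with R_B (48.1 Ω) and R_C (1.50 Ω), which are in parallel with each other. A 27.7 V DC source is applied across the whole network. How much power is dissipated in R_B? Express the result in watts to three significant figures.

Replace R_B and R_C with their parallel equivalent so the circuit becomes R_A in series with R_p.
R_p = (48.1×1.50)/(48.1+1.50) = 1.455 Ω
R_total = 39.0 + 1.455 = 40.45 Ω
I = V / R_total = 27.7 / 40.45 = 0.6847 A
Voltage across the parallel pair: V_p = I × R_p = 0.6847 × 1.455 = 0.9960 V
R_B is across V_p, so use P = V²/R for that branch.
P_R_B = (0.9960)² / 48.1 = 0.02062 W

0.0206 W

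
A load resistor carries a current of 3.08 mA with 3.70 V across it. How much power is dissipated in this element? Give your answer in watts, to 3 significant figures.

V and I are known directly — P = V I, no intermediate step needed.
P = 3.70 V × 0.003080 A = 0.01140 W

0.0114 W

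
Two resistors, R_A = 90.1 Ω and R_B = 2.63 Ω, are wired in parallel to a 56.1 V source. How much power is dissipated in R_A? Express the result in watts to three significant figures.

34.9 W

Each parallel branch sees the full supply voltage, so P = V²/R applies directly to the target branch.
P_R_A = V² / R_A = (56.1)² / 90.1 Ω = 34.93 W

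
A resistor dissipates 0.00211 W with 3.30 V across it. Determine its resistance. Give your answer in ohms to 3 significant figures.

Rearranging the power relation for the two known quantities gives R = V² / P.
R = (3.30)² / 0.00211 = 5161 Ω

5160 Ω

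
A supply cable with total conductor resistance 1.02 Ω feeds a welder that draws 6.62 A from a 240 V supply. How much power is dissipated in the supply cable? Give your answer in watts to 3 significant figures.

The supply cable and load are in series, so the same current flows in both; the loss is I²R_line.
The supply cable carries the full 6.62 A.
P_line = I² R_line = (6.620)² × 1.02 = 44.70 W

44.7 W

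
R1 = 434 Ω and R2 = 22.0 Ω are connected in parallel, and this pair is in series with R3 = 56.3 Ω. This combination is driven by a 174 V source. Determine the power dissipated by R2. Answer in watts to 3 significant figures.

First find R_p for the parallel pair, then treat R_p + R3 as a series loop.
R_p = (434×22.0)/(434+22.0) = 20.94 Ω
R_total = R_p + 56.3 = 20.94 + 56.3 = 77.24 Ω
I = V / R_total = 174 / 77.24 = 2.253 A
Voltage across the parallel pair: V_p = I × R_p = 2.253 × 20.94 = 47.17 V
R2 sits across V_p; its power is V_p²/R.
P_R2 = (47.17)² / 22.0 = 101.1 W

101 W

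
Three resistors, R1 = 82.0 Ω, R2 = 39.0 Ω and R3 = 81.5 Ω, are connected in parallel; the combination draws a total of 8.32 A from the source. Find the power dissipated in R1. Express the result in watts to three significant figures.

336 W

The branches share the same voltage, but only the total current is given — find V from the equivalent resistance first.
1/R_eq = 1/82.0 + 1/39.0 + 1/81.5 ⇒ R_eq = 19.96 Ω
V = I_total × R_eq = 8.320 × 19.96 = 166.0 V
P_R1 = V² / R1 = (166.0)² / 82.0 = 336.2 W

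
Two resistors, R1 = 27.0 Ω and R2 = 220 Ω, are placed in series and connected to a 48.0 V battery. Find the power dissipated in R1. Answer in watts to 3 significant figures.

Every series element carries the same I. Get I from the total resistance, then P = I² × R1.
R_total = 27.0 + 220 = 247.0 Ω
I = V / R_total = 48.0 / 247.0 = 0.1943 A
P_R1 = I² × R1 = (0.1943)² × 27.0 = 1.020 W

1.02 W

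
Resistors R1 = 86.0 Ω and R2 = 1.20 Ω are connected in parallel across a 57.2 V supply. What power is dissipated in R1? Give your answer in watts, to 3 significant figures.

38.0 W

Parallel branches share the same voltage; P = V²/R gives the branch power in one step.
P_R1 = V² / R1 = (57.2)² / 86.0 Ω = 38.04 W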